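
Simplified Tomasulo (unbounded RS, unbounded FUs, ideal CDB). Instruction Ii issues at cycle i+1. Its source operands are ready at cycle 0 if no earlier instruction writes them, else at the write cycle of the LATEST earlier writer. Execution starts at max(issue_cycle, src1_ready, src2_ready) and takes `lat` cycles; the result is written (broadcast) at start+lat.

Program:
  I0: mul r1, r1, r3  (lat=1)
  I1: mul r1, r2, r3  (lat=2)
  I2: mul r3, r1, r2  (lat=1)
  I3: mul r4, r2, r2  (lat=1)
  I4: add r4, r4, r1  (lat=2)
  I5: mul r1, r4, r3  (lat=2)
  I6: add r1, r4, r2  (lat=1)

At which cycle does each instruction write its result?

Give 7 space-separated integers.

Answer: 2 4 5 5 7 9 8

Derivation:
I0 mul r1: issue@1 deps=(None,None) exec_start@1 write@2
I1 mul r1: issue@2 deps=(None,None) exec_start@2 write@4
I2 mul r3: issue@3 deps=(1,None) exec_start@4 write@5
I3 mul r4: issue@4 deps=(None,None) exec_start@4 write@5
I4 add r4: issue@5 deps=(3,1) exec_start@5 write@7
I5 mul r1: issue@6 deps=(4,2) exec_start@7 write@9
I6 add r1: issue@7 deps=(4,None) exec_start@7 write@8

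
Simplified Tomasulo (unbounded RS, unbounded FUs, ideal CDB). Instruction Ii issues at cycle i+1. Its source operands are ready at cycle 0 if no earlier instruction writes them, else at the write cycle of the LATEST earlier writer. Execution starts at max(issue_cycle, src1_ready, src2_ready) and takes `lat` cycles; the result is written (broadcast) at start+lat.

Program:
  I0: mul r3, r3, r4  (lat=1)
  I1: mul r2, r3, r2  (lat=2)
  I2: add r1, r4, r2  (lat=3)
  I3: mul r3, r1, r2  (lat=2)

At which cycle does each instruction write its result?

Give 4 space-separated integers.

Answer: 2 4 7 9

Derivation:
I0 mul r3: issue@1 deps=(None,None) exec_start@1 write@2
I1 mul r2: issue@2 deps=(0,None) exec_start@2 write@4
I2 add r1: issue@3 deps=(None,1) exec_start@4 write@7
I3 mul r3: issue@4 deps=(2,1) exec_start@7 write@9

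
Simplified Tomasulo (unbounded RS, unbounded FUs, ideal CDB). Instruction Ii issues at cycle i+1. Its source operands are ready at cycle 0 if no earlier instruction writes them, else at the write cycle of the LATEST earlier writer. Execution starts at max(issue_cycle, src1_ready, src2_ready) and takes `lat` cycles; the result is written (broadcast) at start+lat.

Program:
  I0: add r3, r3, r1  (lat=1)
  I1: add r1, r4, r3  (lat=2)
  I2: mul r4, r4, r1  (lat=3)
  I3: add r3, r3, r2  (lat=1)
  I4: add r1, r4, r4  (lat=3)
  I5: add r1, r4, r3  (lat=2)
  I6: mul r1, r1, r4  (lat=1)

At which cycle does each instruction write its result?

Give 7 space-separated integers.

I0 add r3: issue@1 deps=(None,None) exec_start@1 write@2
I1 add r1: issue@2 deps=(None,0) exec_start@2 write@4
I2 mul r4: issue@3 deps=(None,1) exec_start@4 write@7
I3 add r3: issue@4 deps=(0,None) exec_start@4 write@5
I4 add r1: issue@5 deps=(2,2) exec_start@7 write@10
I5 add r1: issue@6 deps=(2,3) exec_start@7 write@9
I6 mul r1: issue@7 deps=(5,2) exec_start@9 write@10

Answer: 2 4 7 5 10 9 10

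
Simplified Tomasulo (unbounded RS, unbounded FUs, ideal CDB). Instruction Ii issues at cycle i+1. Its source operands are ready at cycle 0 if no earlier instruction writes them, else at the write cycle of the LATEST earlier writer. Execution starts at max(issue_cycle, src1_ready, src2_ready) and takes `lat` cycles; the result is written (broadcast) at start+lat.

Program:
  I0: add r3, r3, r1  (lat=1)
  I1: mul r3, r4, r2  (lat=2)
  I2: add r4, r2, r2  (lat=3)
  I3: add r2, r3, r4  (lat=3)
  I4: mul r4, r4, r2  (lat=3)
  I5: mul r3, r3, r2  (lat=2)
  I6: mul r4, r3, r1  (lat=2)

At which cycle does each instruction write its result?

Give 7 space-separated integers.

I0 add r3: issue@1 deps=(None,None) exec_start@1 write@2
I1 mul r3: issue@2 deps=(None,None) exec_start@2 write@4
I2 add r4: issue@3 deps=(None,None) exec_start@3 write@6
I3 add r2: issue@4 deps=(1,2) exec_start@6 write@9
I4 mul r4: issue@5 deps=(2,3) exec_start@9 write@12
I5 mul r3: issue@6 deps=(1,3) exec_start@9 write@11
I6 mul r4: issue@7 deps=(5,None) exec_start@11 write@13

Answer: 2 4 6 9 12 11 13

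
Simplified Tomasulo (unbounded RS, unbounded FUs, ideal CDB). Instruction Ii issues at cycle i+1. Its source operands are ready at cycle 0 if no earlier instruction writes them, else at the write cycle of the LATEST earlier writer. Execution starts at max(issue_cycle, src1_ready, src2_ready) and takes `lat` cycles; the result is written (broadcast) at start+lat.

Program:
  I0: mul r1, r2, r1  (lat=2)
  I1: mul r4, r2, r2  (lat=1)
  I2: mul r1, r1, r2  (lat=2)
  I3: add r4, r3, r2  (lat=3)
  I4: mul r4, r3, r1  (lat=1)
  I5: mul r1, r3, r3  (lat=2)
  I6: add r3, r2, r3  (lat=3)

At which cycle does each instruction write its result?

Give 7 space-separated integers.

I0 mul r1: issue@1 deps=(None,None) exec_start@1 write@3
I1 mul r4: issue@2 deps=(None,None) exec_start@2 write@3
I2 mul r1: issue@3 deps=(0,None) exec_start@3 write@5
I3 add r4: issue@4 deps=(None,None) exec_start@4 write@7
I4 mul r4: issue@5 deps=(None,2) exec_start@5 write@6
I5 mul r1: issue@6 deps=(None,None) exec_start@6 write@8
I6 add r3: issue@7 deps=(None,None) exec_start@7 write@10

Answer: 3 3 5 7 6 8 10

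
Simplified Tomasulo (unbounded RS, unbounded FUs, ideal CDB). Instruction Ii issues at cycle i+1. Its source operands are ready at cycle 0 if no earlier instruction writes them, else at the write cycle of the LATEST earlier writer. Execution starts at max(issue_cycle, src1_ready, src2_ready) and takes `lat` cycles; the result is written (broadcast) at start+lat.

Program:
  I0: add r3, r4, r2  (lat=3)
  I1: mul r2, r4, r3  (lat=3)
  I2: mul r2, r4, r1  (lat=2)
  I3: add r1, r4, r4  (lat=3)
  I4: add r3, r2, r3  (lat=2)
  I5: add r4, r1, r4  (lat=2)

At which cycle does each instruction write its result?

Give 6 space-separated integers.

I0 add r3: issue@1 deps=(None,None) exec_start@1 write@4
I1 mul r2: issue@2 deps=(None,0) exec_start@4 write@7
I2 mul r2: issue@3 deps=(None,None) exec_start@3 write@5
I3 add r1: issue@4 deps=(None,None) exec_start@4 write@7
I4 add r3: issue@5 deps=(2,0) exec_start@5 write@7
I5 add r4: issue@6 deps=(3,None) exec_start@7 write@9

Answer: 4 7 5 7 7 9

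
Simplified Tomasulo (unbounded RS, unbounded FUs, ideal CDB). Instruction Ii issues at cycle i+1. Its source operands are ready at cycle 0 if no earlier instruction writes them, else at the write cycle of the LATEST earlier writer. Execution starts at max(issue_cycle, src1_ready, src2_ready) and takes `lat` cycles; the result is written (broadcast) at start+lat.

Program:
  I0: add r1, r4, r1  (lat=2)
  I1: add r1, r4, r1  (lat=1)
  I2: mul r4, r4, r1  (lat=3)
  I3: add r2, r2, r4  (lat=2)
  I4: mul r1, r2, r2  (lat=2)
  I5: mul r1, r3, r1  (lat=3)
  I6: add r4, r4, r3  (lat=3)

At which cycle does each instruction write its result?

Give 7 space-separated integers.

Answer: 3 4 7 9 11 14 10

Derivation:
I0 add r1: issue@1 deps=(None,None) exec_start@1 write@3
I1 add r1: issue@2 deps=(None,0) exec_start@3 write@4
I2 mul r4: issue@3 deps=(None,1) exec_start@4 write@7
I3 add r2: issue@4 deps=(None,2) exec_start@7 write@9
I4 mul r1: issue@5 deps=(3,3) exec_start@9 write@11
I5 mul r1: issue@6 deps=(None,4) exec_start@11 write@14
I6 add r4: issue@7 deps=(2,None) exec_start@7 write@10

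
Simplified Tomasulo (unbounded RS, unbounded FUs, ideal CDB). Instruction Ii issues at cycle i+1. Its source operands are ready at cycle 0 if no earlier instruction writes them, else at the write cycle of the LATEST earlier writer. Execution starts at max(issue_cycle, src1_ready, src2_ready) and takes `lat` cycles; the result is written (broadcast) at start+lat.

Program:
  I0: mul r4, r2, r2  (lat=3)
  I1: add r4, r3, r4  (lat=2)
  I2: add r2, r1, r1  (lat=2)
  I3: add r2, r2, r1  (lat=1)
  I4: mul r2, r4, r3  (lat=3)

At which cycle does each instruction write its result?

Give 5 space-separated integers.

Answer: 4 6 5 6 9

Derivation:
I0 mul r4: issue@1 deps=(None,None) exec_start@1 write@4
I1 add r4: issue@2 deps=(None,0) exec_start@4 write@6
I2 add r2: issue@3 deps=(None,None) exec_start@3 write@5
I3 add r2: issue@4 deps=(2,None) exec_start@5 write@6
I4 mul r2: issue@5 deps=(1,None) exec_start@6 write@9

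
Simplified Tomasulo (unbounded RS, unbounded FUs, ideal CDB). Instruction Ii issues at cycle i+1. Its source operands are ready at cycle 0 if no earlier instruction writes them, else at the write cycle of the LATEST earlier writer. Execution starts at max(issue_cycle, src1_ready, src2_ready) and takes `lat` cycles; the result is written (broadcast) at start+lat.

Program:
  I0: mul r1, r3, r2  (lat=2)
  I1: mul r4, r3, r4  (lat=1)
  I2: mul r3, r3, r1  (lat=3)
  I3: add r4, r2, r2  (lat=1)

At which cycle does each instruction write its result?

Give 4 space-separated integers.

Answer: 3 3 6 5

Derivation:
I0 mul r1: issue@1 deps=(None,None) exec_start@1 write@3
I1 mul r4: issue@2 deps=(None,None) exec_start@2 write@3
I2 mul r3: issue@3 deps=(None,0) exec_start@3 write@6
I3 add r4: issue@4 deps=(None,None) exec_start@4 write@5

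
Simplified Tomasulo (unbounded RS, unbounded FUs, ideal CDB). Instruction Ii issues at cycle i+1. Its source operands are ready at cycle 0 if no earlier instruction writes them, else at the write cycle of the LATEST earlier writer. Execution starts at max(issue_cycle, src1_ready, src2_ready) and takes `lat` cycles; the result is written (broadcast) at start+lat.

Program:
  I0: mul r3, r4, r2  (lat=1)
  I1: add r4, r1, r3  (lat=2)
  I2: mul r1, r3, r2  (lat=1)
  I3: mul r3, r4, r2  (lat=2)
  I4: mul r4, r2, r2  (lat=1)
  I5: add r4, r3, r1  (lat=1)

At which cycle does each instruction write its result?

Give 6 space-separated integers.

Answer: 2 4 4 6 6 7

Derivation:
I0 mul r3: issue@1 deps=(None,None) exec_start@1 write@2
I1 add r4: issue@2 deps=(None,0) exec_start@2 write@4
I2 mul r1: issue@3 deps=(0,None) exec_start@3 write@4
I3 mul r3: issue@4 deps=(1,None) exec_start@4 write@6
I4 mul r4: issue@5 deps=(None,None) exec_start@5 write@6
I5 add r4: issue@6 deps=(3,2) exec_start@6 write@7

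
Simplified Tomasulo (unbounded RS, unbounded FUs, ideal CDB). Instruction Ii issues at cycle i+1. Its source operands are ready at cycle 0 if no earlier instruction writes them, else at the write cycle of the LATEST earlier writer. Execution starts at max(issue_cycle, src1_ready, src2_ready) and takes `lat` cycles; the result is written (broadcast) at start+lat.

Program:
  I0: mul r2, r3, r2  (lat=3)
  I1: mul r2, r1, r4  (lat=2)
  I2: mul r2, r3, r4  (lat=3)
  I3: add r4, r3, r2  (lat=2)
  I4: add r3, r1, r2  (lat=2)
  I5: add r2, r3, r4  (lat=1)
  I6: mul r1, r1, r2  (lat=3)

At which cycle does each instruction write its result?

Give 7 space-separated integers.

Answer: 4 4 6 8 8 9 12

Derivation:
I0 mul r2: issue@1 deps=(None,None) exec_start@1 write@4
I1 mul r2: issue@2 deps=(None,None) exec_start@2 write@4
I2 mul r2: issue@3 deps=(None,None) exec_start@3 write@6
I3 add r4: issue@4 deps=(None,2) exec_start@6 write@8
I4 add r3: issue@5 deps=(None,2) exec_start@6 write@8
I5 add r2: issue@6 deps=(4,3) exec_start@8 write@9
I6 mul r1: issue@7 deps=(None,5) exec_start@9 write@12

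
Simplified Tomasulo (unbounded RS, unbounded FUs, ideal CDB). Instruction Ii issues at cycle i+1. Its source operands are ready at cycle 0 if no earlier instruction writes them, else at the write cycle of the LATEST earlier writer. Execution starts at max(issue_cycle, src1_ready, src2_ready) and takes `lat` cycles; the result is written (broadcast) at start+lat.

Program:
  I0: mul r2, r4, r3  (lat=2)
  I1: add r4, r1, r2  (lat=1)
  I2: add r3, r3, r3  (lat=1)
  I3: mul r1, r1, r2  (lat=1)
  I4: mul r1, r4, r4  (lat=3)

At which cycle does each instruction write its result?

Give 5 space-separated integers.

Answer: 3 4 4 5 8

Derivation:
I0 mul r2: issue@1 deps=(None,None) exec_start@1 write@3
I1 add r4: issue@2 deps=(None,0) exec_start@3 write@4
I2 add r3: issue@3 deps=(None,None) exec_start@3 write@4
I3 mul r1: issue@4 deps=(None,0) exec_start@4 write@5
I4 mul r1: issue@5 deps=(1,1) exec_start@5 write@8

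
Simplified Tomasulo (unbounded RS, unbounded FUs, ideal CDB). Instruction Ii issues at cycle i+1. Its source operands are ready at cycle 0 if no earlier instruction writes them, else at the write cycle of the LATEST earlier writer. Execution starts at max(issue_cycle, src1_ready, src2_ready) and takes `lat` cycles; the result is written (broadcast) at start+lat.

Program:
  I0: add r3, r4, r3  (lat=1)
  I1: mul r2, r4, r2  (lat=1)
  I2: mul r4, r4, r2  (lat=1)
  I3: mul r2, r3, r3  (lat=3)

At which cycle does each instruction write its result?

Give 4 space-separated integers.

Answer: 2 3 4 7

Derivation:
I0 add r3: issue@1 deps=(None,None) exec_start@1 write@2
I1 mul r2: issue@2 deps=(None,None) exec_start@2 write@3
I2 mul r4: issue@3 deps=(None,1) exec_start@3 write@4
I3 mul r2: issue@4 deps=(0,0) exec_start@4 write@7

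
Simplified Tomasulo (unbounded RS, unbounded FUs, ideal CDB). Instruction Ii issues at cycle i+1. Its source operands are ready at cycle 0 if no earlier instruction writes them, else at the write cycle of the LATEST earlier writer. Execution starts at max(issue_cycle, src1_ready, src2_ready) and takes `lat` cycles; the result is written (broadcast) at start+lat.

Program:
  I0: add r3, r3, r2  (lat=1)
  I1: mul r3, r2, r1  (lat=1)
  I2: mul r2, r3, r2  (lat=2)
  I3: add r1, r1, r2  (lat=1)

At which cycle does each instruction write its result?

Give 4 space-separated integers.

Answer: 2 3 5 6

Derivation:
I0 add r3: issue@1 deps=(None,None) exec_start@1 write@2
I1 mul r3: issue@2 deps=(None,None) exec_start@2 write@3
I2 mul r2: issue@3 deps=(1,None) exec_start@3 write@5
I3 add r1: issue@4 deps=(None,2) exec_start@5 write@6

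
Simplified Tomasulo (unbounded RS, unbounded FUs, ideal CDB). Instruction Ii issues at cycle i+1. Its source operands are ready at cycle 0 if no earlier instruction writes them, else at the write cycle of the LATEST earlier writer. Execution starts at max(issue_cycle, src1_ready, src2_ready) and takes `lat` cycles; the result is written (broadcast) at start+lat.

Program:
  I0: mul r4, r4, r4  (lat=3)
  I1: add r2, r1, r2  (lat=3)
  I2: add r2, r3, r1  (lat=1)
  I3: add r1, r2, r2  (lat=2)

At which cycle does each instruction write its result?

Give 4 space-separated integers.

I0 mul r4: issue@1 deps=(None,None) exec_start@1 write@4
I1 add r2: issue@2 deps=(None,None) exec_start@2 write@5
I2 add r2: issue@3 deps=(None,None) exec_start@3 write@4
I3 add r1: issue@4 deps=(2,2) exec_start@4 write@6

Answer: 4 5 4 6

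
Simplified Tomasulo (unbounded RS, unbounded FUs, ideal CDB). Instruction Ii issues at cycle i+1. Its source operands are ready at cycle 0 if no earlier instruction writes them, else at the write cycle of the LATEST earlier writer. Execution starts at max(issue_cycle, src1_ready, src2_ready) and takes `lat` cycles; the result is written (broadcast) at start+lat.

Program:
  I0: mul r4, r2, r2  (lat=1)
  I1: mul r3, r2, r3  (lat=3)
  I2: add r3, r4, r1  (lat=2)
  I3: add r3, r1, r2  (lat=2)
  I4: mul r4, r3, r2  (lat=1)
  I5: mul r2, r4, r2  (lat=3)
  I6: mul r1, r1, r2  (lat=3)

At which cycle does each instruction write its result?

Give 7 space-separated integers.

Answer: 2 5 5 6 7 10 13

Derivation:
I0 mul r4: issue@1 deps=(None,None) exec_start@1 write@2
I1 mul r3: issue@2 deps=(None,None) exec_start@2 write@5
I2 add r3: issue@3 deps=(0,None) exec_start@3 write@5
I3 add r3: issue@4 deps=(None,None) exec_start@4 write@6
I4 mul r4: issue@5 deps=(3,None) exec_start@6 write@7
I5 mul r2: issue@6 deps=(4,None) exec_start@7 write@10
I6 mul r1: issue@7 deps=(None,5) exec_start@10 write@13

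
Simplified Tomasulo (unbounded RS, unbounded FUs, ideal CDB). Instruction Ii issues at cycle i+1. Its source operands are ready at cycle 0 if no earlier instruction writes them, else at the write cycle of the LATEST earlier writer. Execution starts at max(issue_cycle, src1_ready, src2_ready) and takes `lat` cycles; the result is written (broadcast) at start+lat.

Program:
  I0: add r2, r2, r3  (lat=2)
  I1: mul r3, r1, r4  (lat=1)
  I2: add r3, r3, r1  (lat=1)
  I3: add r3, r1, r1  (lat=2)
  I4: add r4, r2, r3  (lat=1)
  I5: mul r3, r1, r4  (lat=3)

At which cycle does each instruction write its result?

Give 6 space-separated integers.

I0 add r2: issue@1 deps=(None,None) exec_start@1 write@3
I1 mul r3: issue@2 deps=(None,None) exec_start@2 write@3
I2 add r3: issue@3 deps=(1,None) exec_start@3 write@4
I3 add r3: issue@4 deps=(None,None) exec_start@4 write@6
I4 add r4: issue@5 deps=(0,3) exec_start@6 write@7
I5 mul r3: issue@6 deps=(None,4) exec_start@7 write@10

Answer: 3 3 4 6 7 10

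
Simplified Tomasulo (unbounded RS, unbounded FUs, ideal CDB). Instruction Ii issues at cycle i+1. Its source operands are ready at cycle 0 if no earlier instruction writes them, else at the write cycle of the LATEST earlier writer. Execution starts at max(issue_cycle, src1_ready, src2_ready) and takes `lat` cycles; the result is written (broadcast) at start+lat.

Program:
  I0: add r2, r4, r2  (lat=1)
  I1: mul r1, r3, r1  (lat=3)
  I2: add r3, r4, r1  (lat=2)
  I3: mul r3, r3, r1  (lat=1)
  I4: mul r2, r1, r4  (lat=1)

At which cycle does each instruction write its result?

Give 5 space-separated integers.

I0 add r2: issue@1 deps=(None,None) exec_start@1 write@2
I1 mul r1: issue@2 deps=(None,None) exec_start@2 write@5
I2 add r3: issue@3 deps=(None,1) exec_start@5 write@7
I3 mul r3: issue@4 deps=(2,1) exec_start@7 write@8
I4 mul r2: issue@5 deps=(1,None) exec_start@5 write@6

Answer: 2 5 7 8 6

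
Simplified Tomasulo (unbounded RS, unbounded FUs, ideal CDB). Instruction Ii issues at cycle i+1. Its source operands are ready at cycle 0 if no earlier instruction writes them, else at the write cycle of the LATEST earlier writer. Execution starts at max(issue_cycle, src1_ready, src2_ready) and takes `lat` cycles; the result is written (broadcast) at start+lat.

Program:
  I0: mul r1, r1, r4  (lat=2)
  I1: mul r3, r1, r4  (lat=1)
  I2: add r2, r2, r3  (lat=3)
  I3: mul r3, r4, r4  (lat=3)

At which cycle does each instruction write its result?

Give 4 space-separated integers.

Answer: 3 4 7 7

Derivation:
I0 mul r1: issue@1 deps=(None,None) exec_start@1 write@3
I1 mul r3: issue@2 deps=(0,None) exec_start@3 write@4
I2 add r2: issue@3 deps=(None,1) exec_start@4 write@7
I3 mul r3: issue@4 deps=(None,None) exec_start@4 write@7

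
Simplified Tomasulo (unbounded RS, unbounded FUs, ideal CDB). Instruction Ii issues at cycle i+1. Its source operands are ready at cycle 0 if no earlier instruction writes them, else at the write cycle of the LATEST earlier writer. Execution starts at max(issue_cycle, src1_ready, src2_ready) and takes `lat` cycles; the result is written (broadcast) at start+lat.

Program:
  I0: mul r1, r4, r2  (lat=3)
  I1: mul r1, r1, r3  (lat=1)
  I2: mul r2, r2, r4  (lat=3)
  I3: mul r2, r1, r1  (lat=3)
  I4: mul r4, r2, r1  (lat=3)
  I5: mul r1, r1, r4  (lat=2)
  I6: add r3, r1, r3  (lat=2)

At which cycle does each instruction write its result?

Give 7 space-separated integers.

I0 mul r1: issue@1 deps=(None,None) exec_start@1 write@4
I1 mul r1: issue@2 deps=(0,None) exec_start@4 write@5
I2 mul r2: issue@3 deps=(None,None) exec_start@3 write@6
I3 mul r2: issue@4 deps=(1,1) exec_start@5 write@8
I4 mul r4: issue@5 deps=(3,1) exec_start@8 write@11
I5 mul r1: issue@6 deps=(1,4) exec_start@11 write@13
I6 add r3: issue@7 deps=(5,None) exec_start@13 write@15

Answer: 4 5 6 8 11 13 15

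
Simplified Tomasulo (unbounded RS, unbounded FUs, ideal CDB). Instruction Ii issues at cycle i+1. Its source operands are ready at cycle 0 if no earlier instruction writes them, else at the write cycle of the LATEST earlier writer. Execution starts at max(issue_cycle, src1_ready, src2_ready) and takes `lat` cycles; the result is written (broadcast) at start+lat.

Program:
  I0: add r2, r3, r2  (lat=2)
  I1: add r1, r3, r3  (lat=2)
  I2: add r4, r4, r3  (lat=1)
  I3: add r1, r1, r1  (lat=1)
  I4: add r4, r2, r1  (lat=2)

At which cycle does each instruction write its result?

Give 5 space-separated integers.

I0 add r2: issue@1 deps=(None,None) exec_start@1 write@3
I1 add r1: issue@2 deps=(None,None) exec_start@2 write@4
I2 add r4: issue@3 deps=(None,None) exec_start@3 write@4
I3 add r1: issue@4 deps=(1,1) exec_start@4 write@5
I4 add r4: issue@5 deps=(0,3) exec_start@5 write@7

Answer: 3 4 4 5 7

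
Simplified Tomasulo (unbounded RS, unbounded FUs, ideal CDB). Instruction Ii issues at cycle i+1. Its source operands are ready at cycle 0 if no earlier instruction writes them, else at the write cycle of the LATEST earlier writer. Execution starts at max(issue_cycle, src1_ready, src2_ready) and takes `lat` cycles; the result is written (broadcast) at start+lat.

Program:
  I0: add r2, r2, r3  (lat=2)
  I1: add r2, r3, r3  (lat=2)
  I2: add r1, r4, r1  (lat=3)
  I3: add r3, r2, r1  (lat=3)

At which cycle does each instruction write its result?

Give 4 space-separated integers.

I0 add r2: issue@1 deps=(None,None) exec_start@1 write@3
I1 add r2: issue@2 deps=(None,None) exec_start@2 write@4
I2 add r1: issue@3 deps=(None,None) exec_start@3 write@6
I3 add r3: issue@4 deps=(1,2) exec_start@6 write@9

Answer: 3 4 6 9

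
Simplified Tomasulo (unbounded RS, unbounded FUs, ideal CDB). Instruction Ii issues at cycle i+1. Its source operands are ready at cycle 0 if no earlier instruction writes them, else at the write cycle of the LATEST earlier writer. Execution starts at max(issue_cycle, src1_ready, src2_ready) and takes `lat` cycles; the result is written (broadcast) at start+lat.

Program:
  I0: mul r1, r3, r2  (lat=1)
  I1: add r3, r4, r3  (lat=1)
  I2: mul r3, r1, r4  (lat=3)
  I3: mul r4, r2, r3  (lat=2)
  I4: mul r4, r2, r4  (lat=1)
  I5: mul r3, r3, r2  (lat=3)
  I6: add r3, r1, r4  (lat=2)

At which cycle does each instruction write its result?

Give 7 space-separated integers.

Answer: 2 3 6 8 9 9 11

Derivation:
I0 mul r1: issue@1 deps=(None,None) exec_start@1 write@2
I1 add r3: issue@2 deps=(None,None) exec_start@2 write@3
I2 mul r3: issue@3 deps=(0,None) exec_start@3 write@6
I3 mul r4: issue@4 deps=(None,2) exec_start@6 write@8
I4 mul r4: issue@5 deps=(None,3) exec_start@8 write@9
I5 mul r3: issue@6 deps=(2,None) exec_start@6 write@9
I6 add r3: issue@7 deps=(0,4) exec_start@9 write@11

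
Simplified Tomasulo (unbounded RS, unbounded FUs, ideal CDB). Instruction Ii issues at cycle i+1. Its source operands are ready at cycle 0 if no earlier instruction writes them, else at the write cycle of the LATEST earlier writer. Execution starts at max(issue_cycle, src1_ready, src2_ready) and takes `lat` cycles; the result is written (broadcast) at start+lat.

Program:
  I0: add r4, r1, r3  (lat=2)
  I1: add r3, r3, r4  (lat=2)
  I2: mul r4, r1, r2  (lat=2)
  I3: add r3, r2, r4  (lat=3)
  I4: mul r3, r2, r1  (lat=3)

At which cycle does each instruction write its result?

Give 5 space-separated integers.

I0 add r4: issue@1 deps=(None,None) exec_start@1 write@3
I1 add r3: issue@2 deps=(None,0) exec_start@3 write@5
I2 mul r4: issue@3 deps=(None,None) exec_start@3 write@5
I3 add r3: issue@4 deps=(None,2) exec_start@5 write@8
I4 mul r3: issue@5 deps=(None,None) exec_start@5 write@8

Answer: 3 5 5 8 8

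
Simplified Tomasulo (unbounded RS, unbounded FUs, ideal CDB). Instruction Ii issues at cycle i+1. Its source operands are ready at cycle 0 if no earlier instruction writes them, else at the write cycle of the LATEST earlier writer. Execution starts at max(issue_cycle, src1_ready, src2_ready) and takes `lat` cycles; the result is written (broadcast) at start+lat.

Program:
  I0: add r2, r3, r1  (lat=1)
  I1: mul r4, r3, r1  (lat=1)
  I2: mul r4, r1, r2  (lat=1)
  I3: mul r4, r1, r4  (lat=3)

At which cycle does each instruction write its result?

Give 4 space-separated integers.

I0 add r2: issue@1 deps=(None,None) exec_start@1 write@2
I1 mul r4: issue@2 deps=(None,None) exec_start@2 write@3
I2 mul r4: issue@3 deps=(None,0) exec_start@3 write@4
I3 mul r4: issue@4 deps=(None,2) exec_start@4 write@7

Answer: 2 3 4 7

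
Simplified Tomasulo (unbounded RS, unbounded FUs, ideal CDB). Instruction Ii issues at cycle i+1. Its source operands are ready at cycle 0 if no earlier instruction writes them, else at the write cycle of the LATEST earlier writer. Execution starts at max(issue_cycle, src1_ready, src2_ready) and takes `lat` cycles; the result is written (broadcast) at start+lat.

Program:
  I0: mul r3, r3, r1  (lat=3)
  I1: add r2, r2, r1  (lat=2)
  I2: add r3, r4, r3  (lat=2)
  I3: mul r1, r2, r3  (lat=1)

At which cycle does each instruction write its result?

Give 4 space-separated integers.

Answer: 4 4 6 7

Derivation:
I0 mul r3: issue@1 deps=(None,None) exec_start@1 write@4
I1 add r2: issue@2 deps=(None,None) exec_start@2 write@4
I2 add r3: issue@3 deps=(None,0) exec_start@4 write@6
I3 mul r1: issue@4 deps=(1,2) exec_start@6 write@7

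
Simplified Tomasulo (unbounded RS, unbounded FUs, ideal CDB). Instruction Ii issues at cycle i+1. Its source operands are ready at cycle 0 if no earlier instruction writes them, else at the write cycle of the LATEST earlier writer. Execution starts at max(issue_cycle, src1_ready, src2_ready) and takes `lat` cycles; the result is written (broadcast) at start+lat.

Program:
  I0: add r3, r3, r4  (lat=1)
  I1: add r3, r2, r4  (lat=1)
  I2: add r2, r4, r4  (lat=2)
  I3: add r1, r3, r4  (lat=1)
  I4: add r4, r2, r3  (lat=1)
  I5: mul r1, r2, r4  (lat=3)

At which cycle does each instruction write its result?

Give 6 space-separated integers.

Answer: 2 3 5 5 6 9

Derivation:
I0 add r3: issue@1 deps=(None,None) exec_start@1 write@2
I1 add r3: issue@2 deps=(None,None) exec_start@2 write@3
I2 add r2: issue@3 deps=(None,None) exec_start@3 write@5
I3 add r1: issue@4 deps=(1,None) exec_start@4 write@5
I4 add r4: issue@5 deps=(2,1) exec_start@5 write@6
I5 mul r1: issue@6 deps=(2,4) exec_start@6 write@9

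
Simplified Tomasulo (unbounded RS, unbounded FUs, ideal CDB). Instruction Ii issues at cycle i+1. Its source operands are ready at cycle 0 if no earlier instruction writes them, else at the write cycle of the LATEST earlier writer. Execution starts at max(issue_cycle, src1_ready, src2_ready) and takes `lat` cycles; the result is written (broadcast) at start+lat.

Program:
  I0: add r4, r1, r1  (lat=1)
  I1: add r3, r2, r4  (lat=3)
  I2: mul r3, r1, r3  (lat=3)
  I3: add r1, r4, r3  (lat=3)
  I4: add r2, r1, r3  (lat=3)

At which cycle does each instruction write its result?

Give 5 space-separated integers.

I0 add r4: issue@1 deps=(None,None) exec_start@1 write@2
I1 add r3: issue@2 deps=(None,0) exec_start@2 write@5
I2 mul r3: issue@3 deps=(None,1) exec_start@5 write@8
I3 add r1: issue@4 deps=(0,2) exec_start@8 write@11
I4 add r2: issue@5 deps=(3,2) exec_start@11 write@14

Answer: 2 5 8 11 14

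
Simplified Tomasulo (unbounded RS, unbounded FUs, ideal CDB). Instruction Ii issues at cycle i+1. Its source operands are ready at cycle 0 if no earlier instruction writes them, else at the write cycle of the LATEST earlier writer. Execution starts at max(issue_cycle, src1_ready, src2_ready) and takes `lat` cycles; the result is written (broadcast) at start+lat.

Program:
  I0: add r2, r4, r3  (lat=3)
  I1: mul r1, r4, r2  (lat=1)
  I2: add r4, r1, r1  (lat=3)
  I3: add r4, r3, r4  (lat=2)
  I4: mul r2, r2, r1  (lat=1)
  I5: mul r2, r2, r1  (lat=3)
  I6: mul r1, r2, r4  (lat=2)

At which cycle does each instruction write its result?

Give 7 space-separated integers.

I0 add r2: issue@1 deps=(None,None) exec_start@1 write@4
I1 mul r1: issue@2 deps=(None,0) exec_start@4 write@5
I2 add r4: issue@3 deps=(1,1) exec_start@5 write@8
I3 add r4: issue@4 deps=(None,2) exec_start@8 write@10
I4 mul r2: issue@5 deps=(0,1) exec_start@5 write@6
I5 mul r2: issue@6 deps=(4,1) exec_start@6 write@9
I6 mul r1: issue@7 deps=(5,3) exec_start@10 write@12

Answer: 4 5 8 10 6 9 12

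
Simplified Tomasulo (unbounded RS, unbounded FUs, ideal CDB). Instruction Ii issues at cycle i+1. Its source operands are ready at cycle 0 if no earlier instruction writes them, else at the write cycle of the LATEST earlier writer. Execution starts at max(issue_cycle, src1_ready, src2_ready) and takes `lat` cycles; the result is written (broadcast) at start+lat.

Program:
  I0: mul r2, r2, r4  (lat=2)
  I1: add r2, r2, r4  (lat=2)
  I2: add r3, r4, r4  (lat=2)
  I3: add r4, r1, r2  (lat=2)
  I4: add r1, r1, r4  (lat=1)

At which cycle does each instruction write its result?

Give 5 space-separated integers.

Answer: 3 5 5 7 8

Derivation:
I0 mul r2: issue@1 deps=(None,None) exec_start@1 write@3
I1 add r2: issue@2 deps=(0,None) exec_start@3 write@5
I2 add r3: issue@3 deps=(None,None) exec_start@3 write@5
I3 add r4: issue@4 deps=(None,1) exec_start@5 write@7
I4 add r1: issue@5 deps=(None,3) exec_start@7 write@8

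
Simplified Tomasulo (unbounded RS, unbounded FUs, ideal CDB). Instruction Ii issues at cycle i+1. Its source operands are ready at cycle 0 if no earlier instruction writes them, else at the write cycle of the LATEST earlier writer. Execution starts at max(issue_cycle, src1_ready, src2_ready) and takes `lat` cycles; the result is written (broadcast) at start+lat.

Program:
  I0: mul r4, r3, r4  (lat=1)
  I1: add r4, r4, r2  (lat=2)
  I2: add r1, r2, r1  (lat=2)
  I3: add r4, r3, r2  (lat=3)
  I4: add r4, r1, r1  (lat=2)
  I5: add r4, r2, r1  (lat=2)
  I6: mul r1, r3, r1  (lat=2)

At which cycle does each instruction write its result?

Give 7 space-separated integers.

Answer: 2 4 5 7 7 8 9

Derivation:
I0 mul r4: issue@1 deps=(None,None) exec_start@1 write@2
I1 add r4: issue@2 deps=(0,None) exec_start@2 write@4
I2 add r1: issue@3 deps=(None,None) exec_start@3 write@5
I3 add r4: issue@4 deps=(None,None) exec_start@4 write@7
I4 add r4: issue@5 deps=(2,2) exec_start@5 write@7
I5 add r4: issue@6 deps=(None,2) exec_start@6 write@8
I6 mul r1: issue@7 deps=(None,2) exec_start@7 write@9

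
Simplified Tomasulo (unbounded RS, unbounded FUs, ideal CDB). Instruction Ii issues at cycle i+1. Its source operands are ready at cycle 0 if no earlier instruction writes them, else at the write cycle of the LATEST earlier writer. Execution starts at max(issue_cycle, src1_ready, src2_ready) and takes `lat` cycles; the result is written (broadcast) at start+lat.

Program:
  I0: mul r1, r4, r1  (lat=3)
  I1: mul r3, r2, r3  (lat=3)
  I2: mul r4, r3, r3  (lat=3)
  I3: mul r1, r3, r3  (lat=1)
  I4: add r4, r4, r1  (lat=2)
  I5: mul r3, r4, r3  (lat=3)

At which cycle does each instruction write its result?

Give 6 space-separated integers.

Answer: 4 5 8 6 10 13

Derivation:
I0 mul r1: issue@1 deps=(None,None) exec_start@1 write@4
I1 mul r3: issue@2 deps=(None,None) exec_start@2 write@5
I2 mul r4: issue@3 deps=(1,1) exec_start@5 write@8
I3 mul r1: issue@4 deps=(1,1) exec_start@5 write@6
I4 add r4: issue@5 deps=(2,3) exec_start@8 write@10
I5 mul r3: issue@6 deps=(4,1) exec_start@10 write@13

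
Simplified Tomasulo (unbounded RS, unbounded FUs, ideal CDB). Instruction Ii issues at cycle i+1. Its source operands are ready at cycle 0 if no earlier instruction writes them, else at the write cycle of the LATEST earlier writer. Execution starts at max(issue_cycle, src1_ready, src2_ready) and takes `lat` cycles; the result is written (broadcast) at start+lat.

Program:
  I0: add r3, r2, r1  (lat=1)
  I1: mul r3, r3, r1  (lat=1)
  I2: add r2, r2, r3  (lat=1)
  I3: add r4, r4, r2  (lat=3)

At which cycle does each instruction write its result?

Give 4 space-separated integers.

Answer: 2 3 4 7

Derivation:
I0 add r3: issue@1 deps=(None,None) exec_start@1 write@2
I1 mul r3: issue@2 deps=(0,None) exec_start@2 write@3
I2 add r2: issue@3 deps=(None,1) exec_start@3 write@4
I3 add r4: issue@4 deps=(None,2) exec_start@4 write@7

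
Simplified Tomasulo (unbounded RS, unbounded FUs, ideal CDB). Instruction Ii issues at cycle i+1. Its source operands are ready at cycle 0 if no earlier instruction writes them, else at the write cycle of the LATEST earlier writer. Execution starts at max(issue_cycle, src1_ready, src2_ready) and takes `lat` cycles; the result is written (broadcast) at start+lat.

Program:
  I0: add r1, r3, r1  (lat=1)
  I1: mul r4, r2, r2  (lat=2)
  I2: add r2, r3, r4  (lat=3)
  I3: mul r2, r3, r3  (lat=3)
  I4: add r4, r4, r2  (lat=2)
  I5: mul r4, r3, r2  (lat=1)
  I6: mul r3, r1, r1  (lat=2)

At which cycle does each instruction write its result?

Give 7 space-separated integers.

I0 add r1: issue@1 deps=(None,None) exec_start@1 write@2
I1 mul r4: issue@2 deps=(None,None) exec_start@2 write@4
I2 add r2: issue@3 deps=(None,1) exec_start@4 write@7
I3 mul r2: issue@4 deps=(None,None) exec_start@4 write@7
I4 add r4: issue@5 deps=(1,3) exec_start@7 write@9
I5 mul r4: issue@6 deps=(None,3) exec_start@7 write@8
I6 mul r3: issue@7 deps=(0,0) exec_start@7 write@9

Answer: 2 4 7 7 9 8 9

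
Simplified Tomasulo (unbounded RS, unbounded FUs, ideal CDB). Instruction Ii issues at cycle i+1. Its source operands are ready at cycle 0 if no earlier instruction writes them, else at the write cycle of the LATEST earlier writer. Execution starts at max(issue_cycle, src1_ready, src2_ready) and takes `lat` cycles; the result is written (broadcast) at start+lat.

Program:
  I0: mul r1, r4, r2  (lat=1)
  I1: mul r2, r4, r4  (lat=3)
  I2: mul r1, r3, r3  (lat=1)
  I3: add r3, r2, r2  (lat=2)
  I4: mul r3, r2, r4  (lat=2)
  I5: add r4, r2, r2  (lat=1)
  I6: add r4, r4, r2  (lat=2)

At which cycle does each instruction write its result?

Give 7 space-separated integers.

Answer: 2 5 4 7 7 7 9

Derivation:
I0 mul r1: issue@1 deps=(None,None) exec_start@1 write@2
I1 mul r2: issue@2 deps=(None,None) exec_start@2 write@5
I2 mul r1: issue@3 deps=(None,None) exec_start@3 write@4
I3 add r3: issue@4 deps=(1,1) exec_start@5 write@7
I4 mul r3: issue@5 deps=(1,None) exec_start@5 write@7
I5 add r4: issue@6 deps=(1,1) exec_start@6 write@7
I6 add r4: issue@7 deps=(5,1) exec_start@7 write@9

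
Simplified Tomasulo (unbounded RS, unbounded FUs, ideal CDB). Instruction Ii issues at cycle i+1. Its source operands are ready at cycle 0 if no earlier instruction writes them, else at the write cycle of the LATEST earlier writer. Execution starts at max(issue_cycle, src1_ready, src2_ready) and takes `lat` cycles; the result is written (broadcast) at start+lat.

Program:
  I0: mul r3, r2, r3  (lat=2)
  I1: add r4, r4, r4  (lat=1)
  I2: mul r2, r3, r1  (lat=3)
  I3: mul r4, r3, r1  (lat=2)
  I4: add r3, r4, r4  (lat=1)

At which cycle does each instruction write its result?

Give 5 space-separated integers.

Answer: 3 3 6 6 7

Derivation:
I0 mul r3: issue@1 deps=(None,None) exec_start@1 write@3
I1 add r4: issue@2 deps=(None,None) exec_start@2 write@3
I2 mul r2: issue@3 deps=(0,None) exec_start@3 write@6
I3 mul r4: issue@4 deps=(0,None) exec_start@4 write@6
I4 add r3: issue@5 deps=(3,3) exec_start@6 write@7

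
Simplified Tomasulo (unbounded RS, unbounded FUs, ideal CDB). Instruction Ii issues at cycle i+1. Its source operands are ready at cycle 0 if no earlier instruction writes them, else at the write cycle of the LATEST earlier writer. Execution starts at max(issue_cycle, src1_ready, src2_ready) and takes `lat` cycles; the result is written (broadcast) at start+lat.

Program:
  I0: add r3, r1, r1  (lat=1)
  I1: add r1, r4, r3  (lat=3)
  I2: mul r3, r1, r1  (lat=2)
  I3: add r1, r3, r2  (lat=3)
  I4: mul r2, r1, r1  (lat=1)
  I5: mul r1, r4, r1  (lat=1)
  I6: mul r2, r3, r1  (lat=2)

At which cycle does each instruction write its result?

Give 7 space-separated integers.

Answer: 2 5 7 10 11 11 13

Derivation:
I0 add r3: issue@1 deps=(None,None) exec_start@1 write@2
I1 add r1: issue@2 deps=(None,0) exec_start@2 write@5
I2 mul r3: issue@3 deps=(1,1) exec_start@5 write@7
I3 add r1: issue@4 deps=(2,None) exec_start@7 write@10
I4 mul r2: issue@5 deps=(3,3) exec_start@10 write@11
I5 mul r1: issue@6 deps=(None,3) exec_start@10 write@11
I6 mul r2: issue@7 deps=(2,5) exec_start@11 write@13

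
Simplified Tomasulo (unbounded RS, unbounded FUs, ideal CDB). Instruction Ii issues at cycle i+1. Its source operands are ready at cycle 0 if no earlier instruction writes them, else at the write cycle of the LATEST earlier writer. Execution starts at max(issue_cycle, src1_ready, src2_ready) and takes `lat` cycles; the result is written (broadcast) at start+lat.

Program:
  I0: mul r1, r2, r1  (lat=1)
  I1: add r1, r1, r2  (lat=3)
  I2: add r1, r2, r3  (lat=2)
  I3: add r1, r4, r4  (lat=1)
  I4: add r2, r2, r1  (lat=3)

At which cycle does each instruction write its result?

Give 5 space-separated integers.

Answer: 2 5 5 5 8

Derivation:
I0 mul r1: issue@1 deps=(None,None) exec_start@1 write@2
I1 add r1: issue@2 deps=(0,None) exec_start@2 write@5
I2 add r1: issue@3 deps=(None,None) exec_start@3 write@5
I3 add r1: issue@4 deps=(None,None) exec_start@4 write@5
I4 add r2: issue@5 deps=(None,3) exec_start@5 write@8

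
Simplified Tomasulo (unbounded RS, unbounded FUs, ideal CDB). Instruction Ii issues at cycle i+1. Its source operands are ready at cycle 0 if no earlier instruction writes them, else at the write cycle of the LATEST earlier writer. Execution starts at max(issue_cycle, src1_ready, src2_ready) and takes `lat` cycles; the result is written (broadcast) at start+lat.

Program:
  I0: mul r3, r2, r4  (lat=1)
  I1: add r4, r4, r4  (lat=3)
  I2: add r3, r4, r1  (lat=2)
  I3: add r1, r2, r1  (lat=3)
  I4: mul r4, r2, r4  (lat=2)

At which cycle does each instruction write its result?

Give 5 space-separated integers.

Answer: 2 5 7 7 7

Derivation:
I0 mul r3: issue@1 deps=(None,None) exec_start@1 write@2
I1 add r4: issue@2 deps=(None,None) exec_start@2 write@5
I2 add r3: issue@3 deps=(1,None) exec_start@5 write@7
I3 add r1: issue@4 deps=(None,None) exec_start@4 write@7
I4 mul r4: issue@5 deps=(None,1) exec_start@5 write@7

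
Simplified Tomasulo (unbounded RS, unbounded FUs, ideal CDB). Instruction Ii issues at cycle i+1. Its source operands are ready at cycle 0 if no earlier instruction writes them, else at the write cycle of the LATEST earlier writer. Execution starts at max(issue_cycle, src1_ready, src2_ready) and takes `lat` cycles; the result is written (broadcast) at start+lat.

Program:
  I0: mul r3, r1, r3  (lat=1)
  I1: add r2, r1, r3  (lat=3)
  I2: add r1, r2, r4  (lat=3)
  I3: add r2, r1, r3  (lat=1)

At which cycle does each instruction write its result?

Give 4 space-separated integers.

I0 mul r3: issue@1 deps=(None,None) exec_start@1 write@2
I1 add r2: issue@2 deps=(None,0) exec_start@2 write@5
I2 add r1: issue@3 deps=(1,None) exec_start@5 write@8
I3 add r2: issue@4 deps=(2,0) exec_start@8 write@9

Answer: 2 5 8 9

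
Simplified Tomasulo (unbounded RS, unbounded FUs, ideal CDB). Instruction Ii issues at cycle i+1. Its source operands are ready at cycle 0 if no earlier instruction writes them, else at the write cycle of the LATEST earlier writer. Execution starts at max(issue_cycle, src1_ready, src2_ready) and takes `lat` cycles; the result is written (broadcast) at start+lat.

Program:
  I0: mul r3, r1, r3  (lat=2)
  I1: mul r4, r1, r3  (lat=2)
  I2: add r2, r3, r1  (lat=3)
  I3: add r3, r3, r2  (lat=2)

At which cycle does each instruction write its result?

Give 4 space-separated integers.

I0 mul r3: issue@1 deps=(None,None) exec_start@1 write@3
I1 mul r4: issue@2 deps=(None,0) exec_start@3 write@5
I2 add r2: issue@3 deps=(0,None) exec_start@3 write@6
I3 add r3: issue@4 deps=(0,2) exec_start@6 write@8

Answer: 3 5 6 8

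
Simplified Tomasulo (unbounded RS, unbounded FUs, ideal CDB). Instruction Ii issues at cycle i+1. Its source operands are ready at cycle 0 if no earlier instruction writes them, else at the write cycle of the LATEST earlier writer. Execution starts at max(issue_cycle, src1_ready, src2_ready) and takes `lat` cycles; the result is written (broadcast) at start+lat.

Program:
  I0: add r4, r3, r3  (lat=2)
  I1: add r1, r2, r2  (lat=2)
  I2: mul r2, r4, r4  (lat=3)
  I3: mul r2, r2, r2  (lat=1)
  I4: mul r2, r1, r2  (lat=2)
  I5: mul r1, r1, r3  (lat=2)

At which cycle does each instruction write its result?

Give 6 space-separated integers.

Answer: 3 4 6 7 9 8

Derivation:
I0 add r4: issue@1 deps=(None,None) exec_start@1 write@3
I1 add r1: issue@2 deps=(None,None) exec_start@2 write@4
I2 mul r2: issue@3 deps=(0,0) exec_start@3 write@6
I3 mul r2: issue@4 deps=(2,2) exec_start@6 write@7
I4 mul r2: issue@5 deps=(1,3) exec_start@7 write@9
I5 mul r1: issue@6 deps=(1,None) exec_start@6 write@8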